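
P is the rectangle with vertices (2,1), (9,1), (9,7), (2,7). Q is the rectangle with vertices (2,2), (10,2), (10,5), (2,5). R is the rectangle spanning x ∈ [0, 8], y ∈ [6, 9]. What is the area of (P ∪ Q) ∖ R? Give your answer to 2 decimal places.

39.00

|P ∪ Q| = 45.
|(P ∪ Q) ∩ R| = 6.
|(P ∪ Q) ∖ R| = 45 − 6 = 39.00.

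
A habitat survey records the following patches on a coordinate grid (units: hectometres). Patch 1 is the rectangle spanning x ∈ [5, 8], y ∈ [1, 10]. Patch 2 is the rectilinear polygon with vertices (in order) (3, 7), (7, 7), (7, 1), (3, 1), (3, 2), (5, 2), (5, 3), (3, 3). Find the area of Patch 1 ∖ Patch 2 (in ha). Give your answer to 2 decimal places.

15.00

|Patch 1| = 27, |Patch 1∩Patch 2| = 12.
|Patch 1 ∖ Patch 2| = |Patch 1| − |Patch 1∩Patch 2| = 27 − 12 = 15.00.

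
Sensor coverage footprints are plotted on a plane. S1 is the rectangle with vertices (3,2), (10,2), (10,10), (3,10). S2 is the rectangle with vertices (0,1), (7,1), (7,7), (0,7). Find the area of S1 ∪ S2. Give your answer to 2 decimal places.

78.00

By inclusion–exclusion:
Individual areas: |S1| = 56, |S2| = 42.
|S1∩S2|: x∈[3,7], y∈[2,7] → 4·5 = 20.
|S1 ∪ S2| = 98 − 20 = 78.00.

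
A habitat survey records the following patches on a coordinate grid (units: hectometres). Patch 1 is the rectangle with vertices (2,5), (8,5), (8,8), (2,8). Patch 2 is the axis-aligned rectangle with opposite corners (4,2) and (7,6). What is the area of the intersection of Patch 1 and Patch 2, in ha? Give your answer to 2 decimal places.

|Patch 1∩Patch 2|: x∈[4,7], y∈[5,6] → 3·1 = 3.

3.00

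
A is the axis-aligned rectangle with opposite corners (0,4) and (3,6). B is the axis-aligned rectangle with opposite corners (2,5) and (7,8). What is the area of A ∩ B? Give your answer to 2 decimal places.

|A∩B|: x∈[2,3], y∈[5,6] → 1·1 = 1.

1.00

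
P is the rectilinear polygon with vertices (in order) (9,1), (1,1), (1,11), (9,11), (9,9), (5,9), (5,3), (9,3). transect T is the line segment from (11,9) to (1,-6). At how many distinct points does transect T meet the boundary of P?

2

The segment meets the boundary at (5.667,1), (7,3).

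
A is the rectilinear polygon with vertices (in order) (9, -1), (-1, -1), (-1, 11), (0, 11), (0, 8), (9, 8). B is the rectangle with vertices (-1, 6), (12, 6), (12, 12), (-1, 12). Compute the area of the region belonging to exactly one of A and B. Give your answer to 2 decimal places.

|A| = 93, |B| = 78, |A∩B| = 23.
|A △ B| = |A| + |B| − 2·|A∩B| = 93 + 78 − 46 = 125.00.

125.00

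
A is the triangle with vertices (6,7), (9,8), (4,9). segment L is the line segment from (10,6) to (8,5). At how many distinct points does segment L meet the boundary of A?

0

The segment lies entirely outside A and never meets its boundary.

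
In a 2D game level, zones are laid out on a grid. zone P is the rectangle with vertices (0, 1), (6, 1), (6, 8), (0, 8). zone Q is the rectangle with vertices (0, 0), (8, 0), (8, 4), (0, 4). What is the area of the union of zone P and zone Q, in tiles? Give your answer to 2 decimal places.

By inclusion–exclusion:
Individual areas: |zone P| = 42, |zone Q| = 32.
|zone P∩zone Q|: x∈[0,6], y∈[1,4] → 6·3 = 18.
|zone P ∪ zone Q| = 74 − 18 = 56.00.

56.00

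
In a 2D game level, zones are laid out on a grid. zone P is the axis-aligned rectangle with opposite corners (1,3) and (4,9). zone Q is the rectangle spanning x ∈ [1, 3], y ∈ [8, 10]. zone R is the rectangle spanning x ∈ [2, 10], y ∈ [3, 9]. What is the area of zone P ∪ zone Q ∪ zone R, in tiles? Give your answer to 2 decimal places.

By inclusion–exclusion:
Individual areas: |zone P| = 18, |zone Q| = 4, |zone R| = 48.
|zone P∩zone Q|: x∈[1,3], y∈[8,9] → 2·1 = 2.
|zone P∩zone R|: x∈[2,4], y∈[3,9] → 2·6 = 12.
|zone Q∩zone R|: x∈[2,3], y∈[8,9] → 1·1 = 1.
|zone P∩zone Q∩zone R| = 1.
|zone P ∪ zone Q ∪ zone R| = 70 − 15 + 1 = 56.00.

56.00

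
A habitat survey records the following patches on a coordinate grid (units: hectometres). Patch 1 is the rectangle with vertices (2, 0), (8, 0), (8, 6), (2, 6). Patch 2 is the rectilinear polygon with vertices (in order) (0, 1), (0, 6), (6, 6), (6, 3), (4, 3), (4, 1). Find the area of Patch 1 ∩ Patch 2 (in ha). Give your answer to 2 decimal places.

16.00

The intersection is the polygon with vertices (6,6), (6,3), (4,3), (4,1), (2,1), (2,6).
By the shoelace formula its area is 16.00.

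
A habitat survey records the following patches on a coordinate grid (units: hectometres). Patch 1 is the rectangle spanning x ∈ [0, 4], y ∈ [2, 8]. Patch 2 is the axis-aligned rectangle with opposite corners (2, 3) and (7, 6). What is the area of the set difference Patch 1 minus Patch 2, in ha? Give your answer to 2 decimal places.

|Patch 1∩Patch 2|: x∈[2,4], y∈[3,6] → 2·3 = 6.
|Patch 1| = 24.
|Patch 1 ∖ Patch 2| = |Patch 1| − |Patch 1∩Patch 2| = 24 − 6 = 18.00.

18.00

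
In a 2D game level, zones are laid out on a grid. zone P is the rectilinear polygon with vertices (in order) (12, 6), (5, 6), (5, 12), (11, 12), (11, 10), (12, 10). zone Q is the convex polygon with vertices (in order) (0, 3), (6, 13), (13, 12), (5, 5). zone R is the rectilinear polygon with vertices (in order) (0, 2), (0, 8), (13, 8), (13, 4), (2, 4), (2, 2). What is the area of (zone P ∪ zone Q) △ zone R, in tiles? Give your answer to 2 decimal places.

63.91

|zone P ∪ zone Q| = 61.9548.
|(zone P ∪ zone Q) ∩ zone R| = 27.0214.
|(zone P ∪ zone Q) △ zone R| = 61.9548 + 56 − 54.0429 = 63.91.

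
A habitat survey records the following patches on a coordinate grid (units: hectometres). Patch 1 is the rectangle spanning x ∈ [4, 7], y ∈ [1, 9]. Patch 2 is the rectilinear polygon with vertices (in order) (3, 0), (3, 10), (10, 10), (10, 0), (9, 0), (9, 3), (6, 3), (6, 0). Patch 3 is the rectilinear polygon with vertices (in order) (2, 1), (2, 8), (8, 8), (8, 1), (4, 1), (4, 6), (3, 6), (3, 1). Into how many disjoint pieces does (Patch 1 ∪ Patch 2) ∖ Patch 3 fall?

(Patch 1 ∪ Patch 2) ∖ Patch 3 splits into 2 disjoint pieces (area 8, area 27).

2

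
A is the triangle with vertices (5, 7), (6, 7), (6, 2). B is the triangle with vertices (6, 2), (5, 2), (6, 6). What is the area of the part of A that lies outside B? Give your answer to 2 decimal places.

1.61

|A| = 2.5, |A∩B| = 0.8889.
|A ∖ B| = |A| − |A∩B| = 2.5 − 0.8889 = 1.61.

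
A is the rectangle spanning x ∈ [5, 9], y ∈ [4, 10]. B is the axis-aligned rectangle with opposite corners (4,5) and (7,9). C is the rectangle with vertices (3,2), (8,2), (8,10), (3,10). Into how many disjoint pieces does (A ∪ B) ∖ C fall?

1

(A ∪ B) ∖ C is a single connected region.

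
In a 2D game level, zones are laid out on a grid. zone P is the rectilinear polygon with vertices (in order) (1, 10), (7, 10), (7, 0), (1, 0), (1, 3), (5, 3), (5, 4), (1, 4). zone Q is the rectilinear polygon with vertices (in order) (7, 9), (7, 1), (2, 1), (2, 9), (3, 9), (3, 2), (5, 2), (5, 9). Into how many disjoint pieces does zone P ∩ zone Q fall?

2

zone P ∩ zone Q splits into 2 disjoint pieces (area 20, area 5).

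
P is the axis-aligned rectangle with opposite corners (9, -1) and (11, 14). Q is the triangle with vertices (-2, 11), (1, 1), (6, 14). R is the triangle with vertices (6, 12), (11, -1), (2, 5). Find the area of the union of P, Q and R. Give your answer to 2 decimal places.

By inclusion–exclusion:
Individual areas: |P| = 30, |Q| = 44.5, |R| = 43.5.
|P∩Q| = 0.
|P∩R| = 3.8667.
|Q∩R| = 0.8529.
|P∩Q∩R| = 0.
|P ∪ Q ∪ R| = 118 − 4.7196 + 0 = 113.28.

113.28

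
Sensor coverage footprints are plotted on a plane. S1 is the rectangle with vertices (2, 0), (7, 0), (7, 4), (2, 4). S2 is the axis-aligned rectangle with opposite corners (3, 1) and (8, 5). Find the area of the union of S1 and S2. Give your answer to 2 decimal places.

28.00

By inclusion–exclusion:
Individual areas: |S1| = 20, |S2| = 20.
|S1∩S2|: x∈[3,7], y∈[1,4] → 4·3 = 12.
|S1 ∪ S2| = 40 − 12 = 28.00.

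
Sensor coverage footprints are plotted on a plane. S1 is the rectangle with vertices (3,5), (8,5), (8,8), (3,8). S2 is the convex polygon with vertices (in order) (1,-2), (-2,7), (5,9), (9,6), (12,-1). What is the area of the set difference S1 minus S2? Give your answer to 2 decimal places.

|S1| = 15, |S1∩S2| = 13.9583.
|S1 ∖ S2| = |S1| − |S1∩S2| = 15 − 13.9583 = 1.04.

1.04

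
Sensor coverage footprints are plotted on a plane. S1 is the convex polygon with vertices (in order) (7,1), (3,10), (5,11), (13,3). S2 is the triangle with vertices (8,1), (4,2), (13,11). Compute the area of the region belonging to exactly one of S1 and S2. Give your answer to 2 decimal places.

|S1| = 43, |S2| = 22.5, |S1∩S2| = 13.859.
|S1 △ S2| = |S1| + |S2| − 2·|S1∩S2| = 43 + 22.5 − 27.718 = 37.78.

37.78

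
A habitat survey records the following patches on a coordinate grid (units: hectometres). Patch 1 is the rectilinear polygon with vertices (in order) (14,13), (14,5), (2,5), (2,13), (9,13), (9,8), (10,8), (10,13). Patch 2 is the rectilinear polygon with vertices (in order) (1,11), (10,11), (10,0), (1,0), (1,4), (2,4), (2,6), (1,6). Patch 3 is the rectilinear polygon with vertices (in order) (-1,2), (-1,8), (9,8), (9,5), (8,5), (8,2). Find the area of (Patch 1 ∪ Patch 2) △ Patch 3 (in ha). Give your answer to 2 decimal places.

|Patch 1 ∪ Patch 2| = 143.
|(Patch 1 ∪ Patch 2) ∩ Patch 3| = 43.
|(Patch 1 ∪ Patch 2) △ Patch 3| = 143 + 57 − 86 = 114.00.

114.00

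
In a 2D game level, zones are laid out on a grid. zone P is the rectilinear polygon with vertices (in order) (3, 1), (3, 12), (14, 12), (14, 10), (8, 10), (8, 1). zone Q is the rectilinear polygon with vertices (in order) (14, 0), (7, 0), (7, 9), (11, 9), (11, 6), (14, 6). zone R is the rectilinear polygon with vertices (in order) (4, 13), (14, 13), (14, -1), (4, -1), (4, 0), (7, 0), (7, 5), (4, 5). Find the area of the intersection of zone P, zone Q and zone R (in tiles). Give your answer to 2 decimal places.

The intersection is the polygon with vertices (7,1), (7,5), (7,9), (8,9), (8,1).
By the shoelace formula its area is 8.00.

8.00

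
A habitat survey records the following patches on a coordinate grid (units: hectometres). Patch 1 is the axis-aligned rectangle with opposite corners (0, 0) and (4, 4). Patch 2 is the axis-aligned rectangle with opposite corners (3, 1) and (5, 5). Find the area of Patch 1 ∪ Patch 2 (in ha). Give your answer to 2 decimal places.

By inclusion–exclusion:
Individual areas: |Patch 1| = 16, |Patch 2| = 8.
|Patch 1∩Patch 2|: x∈[3,4], y∈[1,4] → 1·3 = 3.
|Patch 1 ∪ Patch 2| = 24 − 3 = 21.00.

21.00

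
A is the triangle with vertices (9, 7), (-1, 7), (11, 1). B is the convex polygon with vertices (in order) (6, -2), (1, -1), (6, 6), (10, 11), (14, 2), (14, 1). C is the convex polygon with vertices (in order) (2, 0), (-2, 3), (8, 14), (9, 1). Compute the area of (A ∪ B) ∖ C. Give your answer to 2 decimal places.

|A ∪ B| = 95.0053.
|(A ∪ B) ∩ C| = 40.0865.
|(A ∪ B) ∖ C| = 95.0053 − 40.0865 = 54.92.

54.92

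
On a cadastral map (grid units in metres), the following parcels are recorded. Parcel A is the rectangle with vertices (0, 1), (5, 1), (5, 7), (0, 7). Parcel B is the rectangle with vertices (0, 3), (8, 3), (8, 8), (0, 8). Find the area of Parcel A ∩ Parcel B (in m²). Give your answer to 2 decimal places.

20.00

|Parcel A∩Parcel B|: x∈[0,5], y∈[3,7] → 5·4 = 20.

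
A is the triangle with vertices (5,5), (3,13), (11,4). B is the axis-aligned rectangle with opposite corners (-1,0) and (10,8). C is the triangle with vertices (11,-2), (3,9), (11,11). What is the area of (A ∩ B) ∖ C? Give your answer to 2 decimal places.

0.94

|A ∩ B| = 14.5347.
|(A ∩ B) ∩ C| = 13.5906.
|(A ∩ B) ∖ C| = 14.5347 − 13.5906 = 0.94.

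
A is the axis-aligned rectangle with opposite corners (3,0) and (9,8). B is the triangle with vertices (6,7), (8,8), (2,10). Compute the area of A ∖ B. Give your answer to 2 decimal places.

46.33

|A| = 48, |A∩B| = 1.6667.
|A ∖ B| = |A| − |A∩B| = 48 − 1.6667 = 46.33.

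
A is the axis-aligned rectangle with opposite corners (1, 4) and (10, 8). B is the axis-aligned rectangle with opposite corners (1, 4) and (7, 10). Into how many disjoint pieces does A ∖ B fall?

A ∖ B is a single connected region.

1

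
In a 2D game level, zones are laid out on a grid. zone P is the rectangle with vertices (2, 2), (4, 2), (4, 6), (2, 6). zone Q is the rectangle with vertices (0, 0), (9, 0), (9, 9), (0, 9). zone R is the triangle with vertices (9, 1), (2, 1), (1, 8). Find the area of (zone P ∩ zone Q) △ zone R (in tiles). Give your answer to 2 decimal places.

16.95

|zone P ∩ zone Q| = 8.
|(zone P ∩ zone Q) ∩ zone R| = 7.7768.
|(zone P ∩ zone Q) △ zone R| = 8 + 24.5 − 15.5536 = 16.95.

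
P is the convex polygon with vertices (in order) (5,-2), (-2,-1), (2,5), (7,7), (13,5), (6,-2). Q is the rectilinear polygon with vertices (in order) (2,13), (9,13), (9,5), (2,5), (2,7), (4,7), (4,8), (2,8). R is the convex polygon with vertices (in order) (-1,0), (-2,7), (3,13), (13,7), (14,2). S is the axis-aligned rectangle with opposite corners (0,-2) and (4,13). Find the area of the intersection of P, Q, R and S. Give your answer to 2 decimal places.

0.80

The intersection is the polygon with vertices (2,5), (4,5.8), (4,5).
By the shoelace formula its area is 0.80.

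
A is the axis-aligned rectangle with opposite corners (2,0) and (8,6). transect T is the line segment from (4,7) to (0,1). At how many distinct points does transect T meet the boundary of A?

The segment meets the boundary at (2,4), (3.333,6).

2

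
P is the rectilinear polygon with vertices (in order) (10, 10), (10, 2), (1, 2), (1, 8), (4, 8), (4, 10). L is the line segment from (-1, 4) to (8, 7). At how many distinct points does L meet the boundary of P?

1

The segment meets the boundary at (1,4.667).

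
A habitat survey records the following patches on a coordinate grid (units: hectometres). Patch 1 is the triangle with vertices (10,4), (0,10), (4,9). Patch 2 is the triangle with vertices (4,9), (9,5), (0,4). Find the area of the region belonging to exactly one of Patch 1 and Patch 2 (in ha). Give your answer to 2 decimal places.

|Patch 1| = 7, |Patch 2| = 20.5, |Patch 1∩Patch 2| = 4.5153.
|Patch 1 △ Patch 2| = |Patch 1| + |Patch 2| − 2·|Patch 1∩Patch 2| = 7 + 20.5 − 9.0305 = 18.47.

18.47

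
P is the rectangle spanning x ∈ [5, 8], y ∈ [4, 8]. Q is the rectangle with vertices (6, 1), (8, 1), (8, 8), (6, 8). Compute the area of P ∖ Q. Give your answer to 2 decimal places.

4.00

|P∩Q|: x∈[6,8], y∈[4,8] → 2·4 = 8.
|P| = 12.
|P ∖ Q| = |P| − |P∩Q| = 12 − 8 = 4.00.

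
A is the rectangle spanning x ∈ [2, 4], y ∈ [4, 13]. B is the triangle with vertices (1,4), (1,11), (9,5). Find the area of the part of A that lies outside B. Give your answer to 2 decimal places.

7.50

|A| = 18, |A∩B| = 10.5.
|A ∖ B| = |A| − |A∩B| = 18 − 10.5 = 7.50.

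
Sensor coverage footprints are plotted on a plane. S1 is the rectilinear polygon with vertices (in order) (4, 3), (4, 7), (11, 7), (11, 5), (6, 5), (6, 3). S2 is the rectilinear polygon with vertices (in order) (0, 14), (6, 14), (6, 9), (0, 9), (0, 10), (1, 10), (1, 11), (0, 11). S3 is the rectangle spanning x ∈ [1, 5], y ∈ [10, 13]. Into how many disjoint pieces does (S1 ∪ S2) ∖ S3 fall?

(S1 ∪ S2) ∖ S3 splits into 2 disjoint pieces (area 18, area 17).

2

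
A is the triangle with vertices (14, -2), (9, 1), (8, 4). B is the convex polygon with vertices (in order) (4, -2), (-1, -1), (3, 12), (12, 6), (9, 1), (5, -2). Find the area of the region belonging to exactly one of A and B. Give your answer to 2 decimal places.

106.50

|A| = 6, |B| = 104, |A∩B| = 1.75.
|A △ B| = |A| + |B| − 2·|A∩B| = 6 + 104 − 3.5 = 106.50.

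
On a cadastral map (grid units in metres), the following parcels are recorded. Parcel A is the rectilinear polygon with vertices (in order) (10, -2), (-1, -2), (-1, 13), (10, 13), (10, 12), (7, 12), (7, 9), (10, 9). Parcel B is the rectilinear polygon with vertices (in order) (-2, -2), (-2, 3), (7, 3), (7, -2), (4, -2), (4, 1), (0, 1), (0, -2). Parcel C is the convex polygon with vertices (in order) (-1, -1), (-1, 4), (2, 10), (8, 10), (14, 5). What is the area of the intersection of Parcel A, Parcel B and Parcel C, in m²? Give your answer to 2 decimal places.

The intersection is the polygon with vertices (0,1), (0,-0.6), (-1,-1), (-1,3), (7,3), (7,2.2), (4,1).
By the shoelace formula its area is 16.00.

16.00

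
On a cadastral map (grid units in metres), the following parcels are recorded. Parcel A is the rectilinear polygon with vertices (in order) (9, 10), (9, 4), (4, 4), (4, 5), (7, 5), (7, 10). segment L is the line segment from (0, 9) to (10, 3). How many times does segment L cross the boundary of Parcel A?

2

The segment meets the boundary at (8.333,4), (6.667,5).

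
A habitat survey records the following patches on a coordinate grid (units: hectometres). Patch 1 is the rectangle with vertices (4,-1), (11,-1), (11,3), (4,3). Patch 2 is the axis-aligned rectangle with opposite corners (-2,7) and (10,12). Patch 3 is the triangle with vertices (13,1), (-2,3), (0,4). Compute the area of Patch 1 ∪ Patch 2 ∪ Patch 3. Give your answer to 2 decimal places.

By inclusion–exclusion:
Individual areas: |Patch 1| = 28, |Patch 2| = 60, |Patch 3| = 9.5.
|Patch 1∩Patch 2| = 0 (no overlap).
|Patch 1∩Patch 3| = 3.7385.
|Patch 2∩Patch 3| = 0.
|Patch 1∩Patch 2∩Patch 3| = 0.
|Patch 1 ∪ Patch 2 ∪ Patch 3| = 97.5 − 3.7385 + 0 = 93.76.

93.76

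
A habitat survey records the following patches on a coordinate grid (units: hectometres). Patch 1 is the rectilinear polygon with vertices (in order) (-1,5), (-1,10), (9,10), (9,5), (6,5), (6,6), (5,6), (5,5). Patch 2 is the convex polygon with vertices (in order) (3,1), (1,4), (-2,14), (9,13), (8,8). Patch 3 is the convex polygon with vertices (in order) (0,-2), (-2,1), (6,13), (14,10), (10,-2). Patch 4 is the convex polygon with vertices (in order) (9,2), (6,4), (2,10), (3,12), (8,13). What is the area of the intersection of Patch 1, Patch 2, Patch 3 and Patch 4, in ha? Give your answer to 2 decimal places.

16.42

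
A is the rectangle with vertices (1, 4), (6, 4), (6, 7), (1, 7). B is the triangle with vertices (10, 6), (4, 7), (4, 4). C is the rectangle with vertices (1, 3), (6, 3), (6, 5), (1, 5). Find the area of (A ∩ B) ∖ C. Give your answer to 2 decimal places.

|A ∩ B| = 5.
|(A ∩ B) ∩ C| = 1.3333.
|(A ∩ B) ∖ C| = 5 − 1.3333 = 3.67.

3.67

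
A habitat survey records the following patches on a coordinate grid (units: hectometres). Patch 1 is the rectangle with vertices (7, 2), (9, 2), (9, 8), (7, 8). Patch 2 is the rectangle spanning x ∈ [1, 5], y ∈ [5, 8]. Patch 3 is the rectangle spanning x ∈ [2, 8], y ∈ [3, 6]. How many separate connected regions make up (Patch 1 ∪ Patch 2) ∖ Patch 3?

(Patch 1 ∪ Patch 2) ∖ Patch 3 splits into 2 disjoint pieces (area 9, area 9).

2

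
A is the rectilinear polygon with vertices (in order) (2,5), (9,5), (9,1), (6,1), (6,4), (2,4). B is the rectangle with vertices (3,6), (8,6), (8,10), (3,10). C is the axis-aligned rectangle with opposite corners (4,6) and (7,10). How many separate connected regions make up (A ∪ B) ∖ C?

(A ∪ B) ∖ C splits into 3 disjoint pieces (area 16, area 4, area 4).

3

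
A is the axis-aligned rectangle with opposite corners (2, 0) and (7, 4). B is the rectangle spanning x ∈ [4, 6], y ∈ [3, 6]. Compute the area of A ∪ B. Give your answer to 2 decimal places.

24.00

By inclusion–exclusion:
Individual areas: |A| = 20, |B| = 6.
|A∩B|: x∈[4,6], y∈[3,4] → 2·1 = 2.
|A ∪ B| = 26 − 2 = 24.00.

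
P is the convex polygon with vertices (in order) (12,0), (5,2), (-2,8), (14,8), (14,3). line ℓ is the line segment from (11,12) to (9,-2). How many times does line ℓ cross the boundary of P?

2

The segment meets the boundary at (9.392,0.745), (10.429,8).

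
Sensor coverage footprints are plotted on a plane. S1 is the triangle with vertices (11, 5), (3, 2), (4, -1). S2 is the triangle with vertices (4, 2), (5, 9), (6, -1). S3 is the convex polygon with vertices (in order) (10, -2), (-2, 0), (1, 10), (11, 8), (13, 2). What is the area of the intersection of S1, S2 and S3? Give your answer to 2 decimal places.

The intersection is the polygon with vertices (5.842,0.579), (5.273,0.091), (4,2), (4.057,2.396), (5.602,2.976).
By the shoelace formula its area is 3.18.

3.18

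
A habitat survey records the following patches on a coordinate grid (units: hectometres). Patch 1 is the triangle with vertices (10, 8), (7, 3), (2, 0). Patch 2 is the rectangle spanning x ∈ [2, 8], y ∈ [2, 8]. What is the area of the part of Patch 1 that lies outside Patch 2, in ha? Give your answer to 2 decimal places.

2.67

|Patch 1| = 8, |Patch 1∩Patch 2| = 5.3333.
|Patch 1 ∖ Patch 2| = |Patch 1| − |Patch 1∩Patch 2| = 8 − 5.3333 = 2.67.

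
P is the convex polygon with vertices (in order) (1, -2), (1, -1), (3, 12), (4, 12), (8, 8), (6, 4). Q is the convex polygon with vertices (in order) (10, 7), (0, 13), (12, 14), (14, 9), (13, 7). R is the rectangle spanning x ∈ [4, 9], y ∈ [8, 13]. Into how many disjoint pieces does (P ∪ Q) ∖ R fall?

(P ∪ Q) ∖ R is a single connected region.

1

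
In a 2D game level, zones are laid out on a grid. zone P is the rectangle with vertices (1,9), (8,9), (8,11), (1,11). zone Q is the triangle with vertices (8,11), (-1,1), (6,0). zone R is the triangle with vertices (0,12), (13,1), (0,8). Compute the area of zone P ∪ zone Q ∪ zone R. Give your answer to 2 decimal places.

69.45

By inclusion–exclusion:
Individual areas: |zone P| = 14, |zone Q| = 39.5, |zone R| = 26.
|zone P∩zone Q| = 1.4364.
|zone P∩zone R| = 2.7273.
|zone Q∩zone R| = 5.8846.
|zone P∩zone Q∩zone R| = 0.
|zone P ∪ zone Q ∪ zone R| = 79.5 − 10.0482 + 0 = 69.45.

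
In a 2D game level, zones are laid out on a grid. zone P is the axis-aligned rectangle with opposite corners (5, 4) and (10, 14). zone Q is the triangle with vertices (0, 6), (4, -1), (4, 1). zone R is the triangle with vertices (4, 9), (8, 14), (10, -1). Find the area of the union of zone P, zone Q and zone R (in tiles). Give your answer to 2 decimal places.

By inclusion–exclusion:
Individual areas: |zone P| = 50, |zone Q| = 4, |zone R| = 35.
|zone P∩zone Q| = 0.
|zone P∩zone R| = 27.7083.
|zone Q∩zone R| = 0.
|zone P∩zone Q∩zone R| = 0.
|zone P ∪ zone Q ∪ zone R| = 89 − 27.7083 + 0 = 61.29.

61.29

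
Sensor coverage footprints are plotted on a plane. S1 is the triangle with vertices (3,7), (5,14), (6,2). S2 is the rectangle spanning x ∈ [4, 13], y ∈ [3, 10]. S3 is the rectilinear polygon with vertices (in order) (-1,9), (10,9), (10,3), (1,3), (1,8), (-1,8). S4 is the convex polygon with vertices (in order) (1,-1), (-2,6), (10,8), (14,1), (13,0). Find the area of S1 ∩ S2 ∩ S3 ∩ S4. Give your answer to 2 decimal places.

5.57

The intersection is the polygon with vertices (4,5.333), (4,7), (5.562,7.26), (5.917,3), (5.4,3).
By the shoelace formula its area is 5.57.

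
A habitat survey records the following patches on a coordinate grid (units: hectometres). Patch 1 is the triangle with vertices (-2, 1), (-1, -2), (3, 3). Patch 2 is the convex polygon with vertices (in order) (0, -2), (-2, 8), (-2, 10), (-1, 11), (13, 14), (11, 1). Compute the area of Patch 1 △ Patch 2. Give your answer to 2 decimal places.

168.43

|Patch 1| = 8.5, |Patch 2| = 170, |Patch 1∩Patch 2| = 5.037.
|Patch 1 △ Patch 2| = |Patch 1| + |Patch 2| − 2·|Patch 1∩Patch 2| = 8.5 + 170 − 10.0741 = 168.43.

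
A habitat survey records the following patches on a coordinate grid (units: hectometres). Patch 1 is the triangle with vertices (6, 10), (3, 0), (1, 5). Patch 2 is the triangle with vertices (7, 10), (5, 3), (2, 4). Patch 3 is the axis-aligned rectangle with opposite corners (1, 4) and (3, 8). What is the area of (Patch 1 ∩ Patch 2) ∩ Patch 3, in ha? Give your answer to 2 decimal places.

0.60

The region (Patch 1 ∩ Patch 2) ∩ Patch 3 is the polygon with vertices (3,5.2), (3,4), (2,4).
By the shoelace formula its area is 0.60.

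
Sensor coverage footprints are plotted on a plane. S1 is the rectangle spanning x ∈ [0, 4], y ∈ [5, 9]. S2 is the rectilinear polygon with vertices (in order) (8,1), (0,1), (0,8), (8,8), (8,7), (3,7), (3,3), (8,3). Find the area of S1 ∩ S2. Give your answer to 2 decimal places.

The intersection is the polygon with vertices (4,7), (3,7), (3,5), (0,5), (0,8), (4,8).
By the shoelace formula its area is 10.00.

10.00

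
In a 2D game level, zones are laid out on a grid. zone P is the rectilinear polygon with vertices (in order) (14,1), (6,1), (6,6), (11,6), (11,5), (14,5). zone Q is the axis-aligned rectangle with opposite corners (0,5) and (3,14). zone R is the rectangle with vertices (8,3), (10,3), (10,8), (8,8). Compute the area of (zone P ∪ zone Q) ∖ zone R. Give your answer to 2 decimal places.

|zone P ∪ zone Q| = 64.
|(zone P ∪ zone Q) ∩ zone R| = 6.
|(zone P ∪ zone Q) ∖ zone R| = 64 − 6 = 58.00.

58.00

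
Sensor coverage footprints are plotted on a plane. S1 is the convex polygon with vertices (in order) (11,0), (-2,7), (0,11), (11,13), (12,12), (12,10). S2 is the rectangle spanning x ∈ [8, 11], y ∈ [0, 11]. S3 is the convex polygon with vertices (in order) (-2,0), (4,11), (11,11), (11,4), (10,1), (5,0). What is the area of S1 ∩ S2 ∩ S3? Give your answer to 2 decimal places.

28.20

The intersection is the polygon with vertices (8,11), (11,11), (11,4), (10,1), (9.375,0.875), (8,1.615).
By the shoelace formula its area is 28.20.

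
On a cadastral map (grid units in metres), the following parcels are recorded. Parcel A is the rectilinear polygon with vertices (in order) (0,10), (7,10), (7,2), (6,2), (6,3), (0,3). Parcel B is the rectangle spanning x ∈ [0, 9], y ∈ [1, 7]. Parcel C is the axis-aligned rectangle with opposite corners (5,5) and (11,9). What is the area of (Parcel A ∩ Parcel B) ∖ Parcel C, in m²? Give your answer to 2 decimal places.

|Parcel A ∩ Parcel B| = 29.
|(Parcel A ∩ Parcel B) ∩ Parcel C| = 4.
|(Parcel A ∩ Parcel B) ∖ Parcel C| = 29 − 4 = 25.00.

25.00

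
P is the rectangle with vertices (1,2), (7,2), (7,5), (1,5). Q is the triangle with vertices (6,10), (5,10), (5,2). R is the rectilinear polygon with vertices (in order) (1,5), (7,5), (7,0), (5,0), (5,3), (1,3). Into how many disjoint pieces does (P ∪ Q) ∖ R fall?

2

(P ∪ Q) ∖ R splits into 2 disjoint pieces (area 4, area 3.4375).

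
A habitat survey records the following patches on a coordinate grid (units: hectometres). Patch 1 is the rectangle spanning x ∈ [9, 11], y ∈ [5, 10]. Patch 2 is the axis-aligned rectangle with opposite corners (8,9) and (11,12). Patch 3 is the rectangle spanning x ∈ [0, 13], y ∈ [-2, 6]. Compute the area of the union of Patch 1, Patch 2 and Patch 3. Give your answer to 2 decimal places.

By inclusion–exclusion:
Individual areas: |Patch 1| = 10, |Patch 2| = 9, |Patch 3| = 104.
|Patch 1∩Patch 2|: x∈[9,11], y∈[9,10] → 2·1 = 2.
|Patch 1∩Patch 3|: x∈[9,11], y∈[5,6] → 2·1 = 2.
|Patch 2∩Patch 3| = 0 (no overlap).
|Patch 1∩Patch 2∩Patch 3| = 0.
|Patch 1 ∪ Patch 2 ∪ Patch 3| = 123 − 4 + 0 = 119.00.

119.00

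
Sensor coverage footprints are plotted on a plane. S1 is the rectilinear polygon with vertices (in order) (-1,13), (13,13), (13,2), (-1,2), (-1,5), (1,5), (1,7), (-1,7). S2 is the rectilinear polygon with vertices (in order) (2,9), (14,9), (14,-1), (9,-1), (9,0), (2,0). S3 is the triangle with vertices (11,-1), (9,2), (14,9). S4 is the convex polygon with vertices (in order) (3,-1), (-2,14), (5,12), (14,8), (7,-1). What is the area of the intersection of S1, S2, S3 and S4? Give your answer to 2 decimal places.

The intersection is the polygon with vertices (13,7.6), (13,6.714), (9.333,2), (9,2).
By the shoelace formula its area is 2.56.

2.56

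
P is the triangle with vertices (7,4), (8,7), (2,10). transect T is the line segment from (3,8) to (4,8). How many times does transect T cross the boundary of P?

The segment meets the boundary at (3.667,8).

1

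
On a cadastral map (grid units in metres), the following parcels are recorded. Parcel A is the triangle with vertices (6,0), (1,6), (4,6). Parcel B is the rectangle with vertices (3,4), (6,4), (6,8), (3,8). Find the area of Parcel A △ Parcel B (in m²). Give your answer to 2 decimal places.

15.67

|Parcel A| = 9, |Parcel B| = 12, |Parcel A∩Parcel B| = 2.6667.
|Parcel A △ Parcel B| = |Parcel A| + |Parcel B| − 2·|Parcel A∩Parcel B| = 9 + 12 − 5.3333 = 15.67.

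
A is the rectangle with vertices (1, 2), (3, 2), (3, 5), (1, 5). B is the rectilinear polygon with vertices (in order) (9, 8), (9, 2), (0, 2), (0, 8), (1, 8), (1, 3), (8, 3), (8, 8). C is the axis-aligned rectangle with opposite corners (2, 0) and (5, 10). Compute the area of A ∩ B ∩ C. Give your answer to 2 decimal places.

1.00

The intersection is the polygon with vertices (2,2), (2,3), (3,3), (3,2).
By the shoelace formula its area is 1.00.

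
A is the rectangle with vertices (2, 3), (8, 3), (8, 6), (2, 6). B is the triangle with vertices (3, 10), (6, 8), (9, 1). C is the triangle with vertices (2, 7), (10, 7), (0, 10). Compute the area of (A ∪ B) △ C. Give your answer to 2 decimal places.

|A ∪ B| = 23.0238.
|(A ∪ B) ∩ C| = 2.4472.
|(A ∪ B) △ C| = 23.0238 + 12 − 4.8945 = 30.13.

30.13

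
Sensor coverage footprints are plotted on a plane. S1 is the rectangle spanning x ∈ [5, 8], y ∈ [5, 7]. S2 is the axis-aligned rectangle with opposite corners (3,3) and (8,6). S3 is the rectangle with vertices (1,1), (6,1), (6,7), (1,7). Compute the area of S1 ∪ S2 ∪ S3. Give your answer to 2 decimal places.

38.00

By inclusion–exclusion:
Individual areas: |S1| = 6, |S2| = 15, |S3| = 30.
|S1∩S2|: x∈[5,8], y∈[5,6] → 3·1 = 3.
|S1∩S3|: x∈[5,6], y∈[5,7] → 1·2 = 2.
|S2∩S3|: x∈[3,6], y∈[3,6] → 3·3 = 9.
|S1∩S2∩S3| = 1.
|S1 ∪ S2 ∪ S3| = 51 − 14 + 1 = 38.00.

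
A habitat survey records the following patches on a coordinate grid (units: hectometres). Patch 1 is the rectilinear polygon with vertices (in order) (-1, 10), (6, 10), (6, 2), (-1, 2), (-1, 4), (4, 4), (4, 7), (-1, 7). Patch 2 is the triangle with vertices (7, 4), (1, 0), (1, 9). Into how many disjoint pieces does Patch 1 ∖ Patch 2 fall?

Patch 1 ∖ Patch 2 splits into 3 disjoint pieces (area 21.2667, area 1.3333, area 4).

3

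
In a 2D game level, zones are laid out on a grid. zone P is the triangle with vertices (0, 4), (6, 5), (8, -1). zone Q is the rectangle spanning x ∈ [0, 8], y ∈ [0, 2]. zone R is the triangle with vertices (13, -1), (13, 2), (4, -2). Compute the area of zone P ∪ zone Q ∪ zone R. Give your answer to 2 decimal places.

By inclusion–exclusion:
Individual areas: |zone P| = 19, |zone Q| = 16, |zone R| = 13.5.
|zone P∩zone Q| = 5.0667.
|zone P∩zone R| = 0.195.
|zone Q∩zone R| = 0.
|zone P∩zone Q∩zone R| = 0.
|zone P ∪ zone Q ∪ zone R| = 48.5 − 5.2617 + 0 = 43.24.

43.24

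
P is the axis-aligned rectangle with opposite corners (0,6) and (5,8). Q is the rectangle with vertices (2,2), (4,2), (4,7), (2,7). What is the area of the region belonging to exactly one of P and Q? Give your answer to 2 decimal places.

|P∩Q|: x∈[2,4], y∈[6,7] → 2·1 = 2.
|P △ Q| = |P| + |Q| − 2·|P∩Q| = 10 + 10 − 4 = 16.00.

16.00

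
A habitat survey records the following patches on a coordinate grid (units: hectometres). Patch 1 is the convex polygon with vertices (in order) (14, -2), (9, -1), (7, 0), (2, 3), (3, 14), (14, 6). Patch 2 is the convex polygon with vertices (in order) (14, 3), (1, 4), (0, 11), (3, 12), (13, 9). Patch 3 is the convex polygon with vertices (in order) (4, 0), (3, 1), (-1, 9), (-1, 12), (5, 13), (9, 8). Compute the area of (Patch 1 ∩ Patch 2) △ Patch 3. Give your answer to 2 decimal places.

66.83

|Patch 1 ∩ Patch 2| = 71.2782.
|(Patch 1 ∩ Patch 2) ∩ Patch 3| = 40.4752.
|(Patch 1 ∩ Patch 2) △ Patch 3| = 71.2782 + 76.5 − 80.9504 = 66.83.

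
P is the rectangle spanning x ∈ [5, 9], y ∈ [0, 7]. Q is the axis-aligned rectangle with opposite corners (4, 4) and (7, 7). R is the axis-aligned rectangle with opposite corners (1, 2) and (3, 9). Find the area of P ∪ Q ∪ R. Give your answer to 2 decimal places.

45.00

By inclusion–exclusion:
Individual areas: |P| = 28, |Q| = 9, |R| = 14.
|P∩Q|: x∈[5,7], y∈[4,7] → 2·3 = 6.
|P∩R| = 0 (no overlap).
|Q∩R| = 0 (no overlap).
|P∩Q∩R| = 0.
|P ∪ Q ∪ R| = 51 − 6 + 0 = 45.00.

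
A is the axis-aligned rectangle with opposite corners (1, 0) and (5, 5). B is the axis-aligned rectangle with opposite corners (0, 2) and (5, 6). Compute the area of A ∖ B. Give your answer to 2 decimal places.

|A∩B|: x∈[1,5], y∈[2,5] → 4·3 = 12.
|A| = 20.
|A ∖ B| = |A| − |A∩B| = 20 − 12 = 8.00.

8.00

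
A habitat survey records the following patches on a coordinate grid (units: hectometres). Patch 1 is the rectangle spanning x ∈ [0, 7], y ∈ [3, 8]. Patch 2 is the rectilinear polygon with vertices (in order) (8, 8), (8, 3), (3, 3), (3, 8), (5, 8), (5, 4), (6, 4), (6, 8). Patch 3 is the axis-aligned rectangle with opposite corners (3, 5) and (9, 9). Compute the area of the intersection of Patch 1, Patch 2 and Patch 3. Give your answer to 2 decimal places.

9.00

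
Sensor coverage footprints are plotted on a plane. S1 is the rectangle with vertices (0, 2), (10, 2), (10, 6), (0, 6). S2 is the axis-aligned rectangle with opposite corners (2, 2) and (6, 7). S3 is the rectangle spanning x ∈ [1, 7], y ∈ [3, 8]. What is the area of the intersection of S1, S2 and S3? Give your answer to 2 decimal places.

The intersection is the polygon with vertices (6,3), (2,3), (2,6), (6,6).
By the shoelace formula its area is 12.00.

12.00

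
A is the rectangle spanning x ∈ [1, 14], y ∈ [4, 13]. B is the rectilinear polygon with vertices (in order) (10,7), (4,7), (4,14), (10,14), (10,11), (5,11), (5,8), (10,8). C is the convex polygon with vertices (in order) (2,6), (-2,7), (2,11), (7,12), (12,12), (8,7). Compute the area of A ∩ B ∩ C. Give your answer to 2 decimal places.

12.50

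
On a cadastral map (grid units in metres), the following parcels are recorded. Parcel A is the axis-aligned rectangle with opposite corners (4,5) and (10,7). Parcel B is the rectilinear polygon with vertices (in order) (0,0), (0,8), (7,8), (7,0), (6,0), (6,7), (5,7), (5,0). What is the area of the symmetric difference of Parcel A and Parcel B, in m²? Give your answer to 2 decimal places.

|Parcel A| = 12, |Parcel B| = 49, |Parcel A∩Parcel B| = 4.
|Parcel A △ Parcel B| = |Parcel A| + |Parcel B| − 2·|Parcel A∩Parcel B| = 12 + 49 − 8 = 53.00.

53.00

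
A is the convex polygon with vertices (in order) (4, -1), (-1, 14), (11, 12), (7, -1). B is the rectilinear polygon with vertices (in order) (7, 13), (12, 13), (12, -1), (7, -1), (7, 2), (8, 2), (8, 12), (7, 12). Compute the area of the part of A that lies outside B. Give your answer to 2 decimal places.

87.16

|A| = 104.5, |A∩B| = 17.3429.
|A ∖ B| = |A| − |A∩B| = 104.5 − 17.3429 = 87.16.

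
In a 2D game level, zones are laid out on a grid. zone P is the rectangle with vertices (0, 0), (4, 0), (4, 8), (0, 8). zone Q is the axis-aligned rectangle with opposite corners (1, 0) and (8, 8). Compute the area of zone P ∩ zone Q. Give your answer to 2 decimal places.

|zone P∩zone Q|: x∈[1,4], y∈[0,8] → 3·8 = 24.

24.00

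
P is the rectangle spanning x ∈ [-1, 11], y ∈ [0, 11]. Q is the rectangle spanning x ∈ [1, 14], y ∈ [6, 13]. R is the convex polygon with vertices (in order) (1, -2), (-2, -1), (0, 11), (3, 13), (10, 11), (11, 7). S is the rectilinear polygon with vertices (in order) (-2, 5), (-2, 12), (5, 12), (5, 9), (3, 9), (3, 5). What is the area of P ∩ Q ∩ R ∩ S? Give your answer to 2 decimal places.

The intersection is the polygon with vertices (1,11), (5,11), (5,9), (3,9), (3,6), (1,6).
By the shoelace formula its area is 14.00.

14.00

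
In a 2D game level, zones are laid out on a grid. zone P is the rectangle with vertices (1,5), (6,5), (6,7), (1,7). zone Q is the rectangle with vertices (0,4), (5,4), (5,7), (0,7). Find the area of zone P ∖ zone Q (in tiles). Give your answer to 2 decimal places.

2.00

|zone P∩zone Q|: x∈[1,5], y∈[5,7] → 4·2 = 8.
|zone P| = 10.
|zone P ∖ zone Q| = |zone P| − |zone P∩zone Q| = 10 − 8 = 2.00.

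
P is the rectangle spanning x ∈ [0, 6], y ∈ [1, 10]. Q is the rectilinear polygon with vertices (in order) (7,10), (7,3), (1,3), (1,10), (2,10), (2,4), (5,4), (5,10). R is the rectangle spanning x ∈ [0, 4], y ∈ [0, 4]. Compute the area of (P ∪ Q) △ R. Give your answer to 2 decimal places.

53.00

|P ∪ Q| = 61.
|(P ∪ Q) ∩ R| = 12.
|(P ∪ Q) △ R| = 61 + 16 − 24 = 53.00.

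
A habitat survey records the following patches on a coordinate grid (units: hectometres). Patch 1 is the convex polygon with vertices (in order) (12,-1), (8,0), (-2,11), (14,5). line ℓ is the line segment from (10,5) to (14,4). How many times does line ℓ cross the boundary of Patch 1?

The segment meets the boundary at (13.692,4.077).

1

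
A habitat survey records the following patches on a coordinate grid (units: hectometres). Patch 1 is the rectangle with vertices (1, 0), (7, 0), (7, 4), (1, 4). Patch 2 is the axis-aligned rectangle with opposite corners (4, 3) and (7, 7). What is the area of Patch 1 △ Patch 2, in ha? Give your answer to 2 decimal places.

|Patch 1∩Patch 2|: x∈[4,7], y∈[3,4] → 3·1 = 3.
|Patch 1 △ Patch 2| = |Patch 1| + |Patch 2| − 2·|Patch 1∩Patch 2| = 24 + 12 − 6 = 30.00.

30.00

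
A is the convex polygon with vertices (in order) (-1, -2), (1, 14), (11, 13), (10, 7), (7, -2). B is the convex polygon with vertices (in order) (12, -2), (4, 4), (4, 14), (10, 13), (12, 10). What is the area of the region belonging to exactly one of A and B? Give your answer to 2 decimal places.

112.05

|A| = 145.5, |B| = 96, |A∩B| = 64.725.
|A △ B| = |A| + |B| − 2·|A∩B| = 145.5 + 96 − 129.45 = 112.05.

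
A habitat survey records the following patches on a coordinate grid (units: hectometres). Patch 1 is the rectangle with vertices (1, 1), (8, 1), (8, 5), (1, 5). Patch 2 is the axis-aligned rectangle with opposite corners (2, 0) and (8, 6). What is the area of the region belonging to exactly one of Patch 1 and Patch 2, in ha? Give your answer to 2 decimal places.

|Patch 1∩Patch 2|: x∈[2,8], y∈[1,5] → 6·4 = 24.
|Patch 1 △ Patch 2| = |Patch 1| + |Patch 2| − 2·|Patch 1∩Patch 2| = 28 + 36 − 48 = 16.00.

16.00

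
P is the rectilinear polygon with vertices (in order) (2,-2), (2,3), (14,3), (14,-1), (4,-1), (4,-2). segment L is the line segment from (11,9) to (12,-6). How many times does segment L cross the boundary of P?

The segment meets the boundary at (11.667,-1), (11.4,3).

2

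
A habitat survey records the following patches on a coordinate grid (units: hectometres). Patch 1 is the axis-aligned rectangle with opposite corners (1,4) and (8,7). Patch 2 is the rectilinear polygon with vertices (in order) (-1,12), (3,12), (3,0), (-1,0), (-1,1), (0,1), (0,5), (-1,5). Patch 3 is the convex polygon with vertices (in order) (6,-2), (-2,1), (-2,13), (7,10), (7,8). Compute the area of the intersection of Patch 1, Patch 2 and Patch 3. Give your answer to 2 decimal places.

The intersection is the polygon with vertices (1,7), (3,7), (3,4), (1,4).
By the shoelace formula its area is 6.00.

6.00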